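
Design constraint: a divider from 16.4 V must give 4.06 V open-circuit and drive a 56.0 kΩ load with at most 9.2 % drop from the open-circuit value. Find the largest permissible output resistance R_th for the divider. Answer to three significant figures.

R_th ≤ 5.67 kΩ

Loading drop = R_th/(R_th + R_L) ≤ 0.0920, so R_th ≤ R_L · ε/(1−ε) = 56.0 kΩ × 0.0920/0.9080 = 5.67 kΩ.
(Any R1, R2 with R2/(R1+R2) = 0.248 and R1‖R2 ≤ 5.67 kΩ will meet the spec.)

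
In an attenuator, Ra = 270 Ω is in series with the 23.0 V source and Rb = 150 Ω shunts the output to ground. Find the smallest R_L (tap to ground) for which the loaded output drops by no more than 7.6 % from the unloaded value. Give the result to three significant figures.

R_L(min) ≈ 1.17 kΩ

Output resistance R_th = Ra‖Rb = (270 × 150)/420.0 = 96.43 Ω.
The fractional drop is R_th/(R_th + R_L); requiring this ≤ 0.0760 gives R_L ≥ R_th(1/0.0760 − 1) = 96.43 × 12.16 = 1.17 kΩ.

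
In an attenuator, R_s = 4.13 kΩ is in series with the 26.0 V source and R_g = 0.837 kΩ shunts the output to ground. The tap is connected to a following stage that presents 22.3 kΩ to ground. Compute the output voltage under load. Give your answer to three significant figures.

The load sits in parallel with R_g: R_g‖R_L = (837 × 22300) / (837 + 22300) = 806.7 Ω.
V_out = 26.0 × 806.7 / (4130 + 806.7) = 26.0 × 806.7/4937 = 4.25 V.
(Unloaded it would have been 4.38 V.)

V_out ≈ 4.25 V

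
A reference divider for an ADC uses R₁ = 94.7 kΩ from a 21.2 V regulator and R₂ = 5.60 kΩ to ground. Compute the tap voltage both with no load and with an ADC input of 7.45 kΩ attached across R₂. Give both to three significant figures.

Unloaded: 1.18 V; loaded: 0.692 V

Open-circuit: V = 21.2 × 5.60/(94.7 + 5.60) = 1.18 V.
With the load, R₂ becomes R₂‖R_L = 3.197 kΩ, so V = 21.2 × 3.197/97.90 = 0.692 V.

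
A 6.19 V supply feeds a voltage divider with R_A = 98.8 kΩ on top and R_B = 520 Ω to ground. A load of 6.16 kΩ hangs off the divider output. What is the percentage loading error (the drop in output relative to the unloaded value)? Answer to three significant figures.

The divider's output (Thévenin) resistance is R_A‖R_B = 517.3 Ω.
Fractional drop under load = R_th/(R_th + R_L) = 517.3 / (517.3 + 6160) = 0.07747.
So the output falls by 7.75 %.

7.75 %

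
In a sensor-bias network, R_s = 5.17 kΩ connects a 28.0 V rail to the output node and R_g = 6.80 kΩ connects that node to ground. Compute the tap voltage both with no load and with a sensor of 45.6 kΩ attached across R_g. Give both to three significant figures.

Open-circuit: V = 28.0 × 6.80/(5.17 + 6.80) = 15.9 V.
With the load, R_g becomes R_g‖R_L = 5.918 kΩ, so V = 28.0 × 5.918/11.09 = 14.9 V.

Unloaded: 15.9 V; loaded: 14.9 V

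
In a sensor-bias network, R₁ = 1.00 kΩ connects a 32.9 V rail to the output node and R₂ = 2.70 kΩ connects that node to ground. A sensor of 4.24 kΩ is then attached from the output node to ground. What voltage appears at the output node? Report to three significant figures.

V_out ≈ 20.5 V

The load sits in parallel with R₂: R₂‖R_L = (2.70 × 4.24) / (2.70 + 4.24) = 1.650 kΩ.
V_out = 32.9 × 1.650 / (1.00 + 1.650) = 32.9 × 1.650/2.650 = 20.5 V.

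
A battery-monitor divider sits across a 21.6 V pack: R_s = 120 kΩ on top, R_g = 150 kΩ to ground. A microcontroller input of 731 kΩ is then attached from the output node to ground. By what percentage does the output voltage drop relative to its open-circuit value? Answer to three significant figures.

8.36 %

Unloaded V = 21.6 × 150/270.0 = 12.000 V.
Loaded: R_g‖R_L = 124.5 kΩ, giving V = 21.6 × 124.5/244.5 = 10.997 V.
Drop = (12.000 − 10.997) / 12.000 = 8.36 %.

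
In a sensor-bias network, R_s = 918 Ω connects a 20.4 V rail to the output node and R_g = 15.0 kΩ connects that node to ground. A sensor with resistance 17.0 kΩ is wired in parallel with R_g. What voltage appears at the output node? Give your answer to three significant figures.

The load sits in parallel with R_g: R_g‖R_L = (15000 × 17000) / (15000 + 17000) = 7969 Ω.
V_out = 20.4 × 7969 / (918 + 7969) = 20.4 × 7969/8887 = 18.3 V.

V_out ≈ 18.3 V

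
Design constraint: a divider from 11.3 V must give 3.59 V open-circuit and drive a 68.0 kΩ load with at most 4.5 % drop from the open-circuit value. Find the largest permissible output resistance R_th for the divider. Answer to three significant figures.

R_th ≤ 3.20 kΩ

Loading drop = R_th/(R_th + R_L) ≤ 0.0450, so R_th ≤ R_L · ε/(1−ε) = 68.0 kΩ × 0.0450/0.9550 = 3.20 kΩ.
(Any R1, R2 with R2/(R1+R2) = 0.318 and R1‖R2 ≤ 3.20 kΩ will meet the spec.)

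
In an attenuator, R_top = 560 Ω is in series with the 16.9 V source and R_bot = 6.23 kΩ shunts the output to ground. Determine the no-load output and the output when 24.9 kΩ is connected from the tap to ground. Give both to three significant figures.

Unloaded: 15.5 V; loaded: 15.2 V

Open-circuit: V = 16.9 × 6230/(560 + 6230) = 15.5 V.
With the load, R_bot becomes R_bot‖R_L = 4983 Ω, so V = 16.9 × 4983/5543 = 15.2 V.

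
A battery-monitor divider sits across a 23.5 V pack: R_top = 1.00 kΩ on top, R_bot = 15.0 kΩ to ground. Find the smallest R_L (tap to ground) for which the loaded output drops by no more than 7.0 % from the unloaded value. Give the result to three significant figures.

R_L(min) ≈ 12.5 kΩ

Output resistance R_th = R_top‖R_bot = (1000 × 15000)/16000 = 937.5 Ω.
The fractional drop is R_th/(R_th + R_L); requiring this ≤ 0.0700 gives R_L ≥ R_th(1/0.0700 − 1) = 937.5 × 13.29 = 12.5 kΩ.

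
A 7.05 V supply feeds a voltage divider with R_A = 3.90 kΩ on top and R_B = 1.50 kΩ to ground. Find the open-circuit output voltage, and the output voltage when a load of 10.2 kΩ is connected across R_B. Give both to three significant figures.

Open-circuit: V = 7.05 × 1.50/(3.90 + 1.50) = 1.96 V.
With the load, R_B becomes R_B‖R_L = 1.308 kΩ, so V = 7.05 × 1.308/5.208 = 1.77 V.

Unloaded: 1.96 V; loaded: 1.77 V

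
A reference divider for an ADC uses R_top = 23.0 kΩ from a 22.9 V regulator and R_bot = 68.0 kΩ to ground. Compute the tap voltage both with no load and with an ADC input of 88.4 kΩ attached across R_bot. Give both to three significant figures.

Unloaded: 17.1 V; loaded: 14.3 V

Open-circuit: V = 22.9 × 68.0/(23.0 + 68.0) = 17.1 V.
With the load, R_bot becomes R_bot‖R_L = 38.43 kΩ, so V = 22.9 × 38.43/61.43 = 14.3 V.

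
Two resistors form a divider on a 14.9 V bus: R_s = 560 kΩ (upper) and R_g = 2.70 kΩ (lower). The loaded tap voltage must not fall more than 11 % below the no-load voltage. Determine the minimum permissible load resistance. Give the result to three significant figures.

R_L(min) ≈ 21.7 kΩ

Output resistance R_th = R_s‖R_g = (560 × 2.70)/562.7 = 2.687 kΩ.
The fractional drop is R_th/(R_th + R_L); requiring this ≤ 0.110 gives R_L ≥ R_th(1/0.110 − 1) = 2.687 × 8.091 = 21.7 kΩ.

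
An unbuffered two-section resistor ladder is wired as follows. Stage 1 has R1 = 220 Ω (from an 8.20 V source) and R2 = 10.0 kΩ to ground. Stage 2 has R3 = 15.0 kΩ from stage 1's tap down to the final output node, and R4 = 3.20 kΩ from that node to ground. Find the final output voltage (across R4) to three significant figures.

V_out ≈ 1.39 V

Stage 2 presents R3+R4 = 18200 Ω as a load on stage 1's tap.
Stage 1's lower leg becomes R2‖(R3+R4) = 6454 Ω, so V_mid = 8.20 × 6454/6674 = 7.930 V.
Stage 2 is itself unloaded: V_out = V_mid × R4/(R3+R4) = 7.930 × 3200/18200 = 1.39 V.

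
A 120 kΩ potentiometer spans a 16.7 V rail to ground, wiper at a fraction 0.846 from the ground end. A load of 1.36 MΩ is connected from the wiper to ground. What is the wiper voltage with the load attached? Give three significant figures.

V ≈ 14.0 V

The wiper splits the pot into (1−α)R = 18.48 kΩ above and αR = 101.5 kΩ below.
Lower section ‖ load = 94.47 kΩ.
V_wiper = 16.7 × 94.47/(18.48 + 94.47) = 14.0 V.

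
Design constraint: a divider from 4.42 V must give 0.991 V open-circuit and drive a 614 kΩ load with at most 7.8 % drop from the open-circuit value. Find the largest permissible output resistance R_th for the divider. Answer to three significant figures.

R_th ≤ 51.9 kΩ

Loading drop = R_th/(R_th + R_L) ≤ 0.0780, so R_th ≤ R_L · ε/(1−ε) = 614 kΩ × 0.0780/0.9220 = 51.9 kΩ.
(Any R1, R2 with R2/(R1+R2) = 0.224 and R1‖R2 ≤ 51.9 kΩ will meet the spec.)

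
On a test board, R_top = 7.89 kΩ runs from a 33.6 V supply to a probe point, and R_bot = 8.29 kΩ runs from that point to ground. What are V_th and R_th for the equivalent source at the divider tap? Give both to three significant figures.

V_th is the open-circuit tap voltage: 33.6 × 8.29/(7.89 + 8.29) = 17.2 V.
With the supply zeroed, R_top and R_bot appear in parallel from the tap: R_th = R_top‖R_bot = (7.89 × 8.29)/16.18 = 4.04 kΩ.

V_th = 17.2 V, R_th = 4.04 kΩ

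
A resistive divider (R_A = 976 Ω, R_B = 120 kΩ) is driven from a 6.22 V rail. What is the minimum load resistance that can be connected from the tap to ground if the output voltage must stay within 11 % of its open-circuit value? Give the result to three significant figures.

R_L(min) ≈ 7.83 kΩ

Output resistance R_th = R_A‖R_B = (976 × 120000)/121000 = 968.1 Ω.
The fractional drop is R_th/(R_th + R_L); requiring this ≤ 0.110 gives R_L ≥ R_th(1/0.110 − 1) = 968.1 × 8.091 = 7.83 kΩ.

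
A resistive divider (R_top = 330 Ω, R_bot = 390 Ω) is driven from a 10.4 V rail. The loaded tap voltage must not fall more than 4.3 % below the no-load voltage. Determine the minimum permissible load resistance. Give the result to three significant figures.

R_L(min) ≈ 3.98 kΩ

Output resistance R_th = R_top‖R_bot = (330 × 390)/720.0 = 178.8 Ω.
The fractional drop is R_th/(R_th + R_L); requiring this ≤ 0.0430 gives R_L ≥ R_th(1/0.0430 − 1) = 178.8 × 22.26 = 3.98 kΩ.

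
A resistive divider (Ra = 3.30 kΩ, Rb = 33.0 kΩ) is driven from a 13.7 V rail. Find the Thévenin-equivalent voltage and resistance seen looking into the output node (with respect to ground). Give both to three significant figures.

V_th is the open-circuit tap voltage: 13.7 × 33.0/(3.30 + 33.0) = 12.5 V.
With the supply zeroed, Ra and Rb appear in parallel from the tap: R_th = Ra‖Rb = (3.30 × 33.0)/36.30 = 3.00 kΩ.

V_th = 12.5 V, R_th = 3.00 kΩ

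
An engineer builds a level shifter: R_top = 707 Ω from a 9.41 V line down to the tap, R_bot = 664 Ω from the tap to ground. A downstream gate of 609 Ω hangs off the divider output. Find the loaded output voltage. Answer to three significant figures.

The load sits in parallel with R_bot: R_bot‖R_L = (664 × 609) / (664 + 609) = 317.7 Ω.
V_out = 9.41 × 317.7 / (707 + 317.7) = 9.41 × 317.7/1025 = 2.92 V.
(Unloaded it would have been 4.56 V.)

V_out ≈ 2.92 V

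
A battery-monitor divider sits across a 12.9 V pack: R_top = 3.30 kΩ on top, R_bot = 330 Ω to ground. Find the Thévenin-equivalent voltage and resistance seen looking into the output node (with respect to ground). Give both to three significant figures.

V_th is the open-circuit tap voltage: 12.9 × 330/(3300 + 330) = 1.17 V.
With the supply zeroed, R_top and R_bot appear in parallel from the tap: R_th = R_top‖R_bot = (3300 × 330)/3630 = 300 Ω.

V_th = 1.17 V, R_th = 300 Ω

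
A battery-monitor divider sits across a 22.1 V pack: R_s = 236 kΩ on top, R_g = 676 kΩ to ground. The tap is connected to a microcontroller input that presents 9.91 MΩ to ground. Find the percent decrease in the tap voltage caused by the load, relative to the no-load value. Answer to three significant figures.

The divider's output (Thévenin) resistance is R_s‖R_g = 174.9 kΩ.
Fractional drop under load = R_th/(R_th + R_L) = 174.9 / (174.9 + 9910) = 0.01735.
So the output falls by 1.73 %.

1.73 %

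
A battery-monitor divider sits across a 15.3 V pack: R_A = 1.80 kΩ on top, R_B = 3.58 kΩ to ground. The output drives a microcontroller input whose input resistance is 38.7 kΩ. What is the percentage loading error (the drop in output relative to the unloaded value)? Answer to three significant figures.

3.00 %

The divider's output (Thévenin) resistance is R_A‖R_B = 1.198 kΩ.
Fractional drop under load = R_th/(R_th + R_L) = 1.198 / (1.198 + 38.7) = 0.03002.
So the output falls by 3.00 %.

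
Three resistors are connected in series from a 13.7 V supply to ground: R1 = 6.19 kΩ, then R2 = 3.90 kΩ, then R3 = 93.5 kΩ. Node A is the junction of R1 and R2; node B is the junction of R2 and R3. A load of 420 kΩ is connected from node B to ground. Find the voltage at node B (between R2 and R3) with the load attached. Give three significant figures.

At node B, R3 is in parallel with the load: R3‖R_L = 76.48 kΩ.
Below node A the resistance is R2 + (R3‖R_L) = 80.38 kΩ, so V_A = 13.7 × 80.38/86.57 = 12.72 V.
Then V_B = V_A × (R3‖R_L)/(R2 + R3‖R_L) = 12.72 × 76.48/80.38 = 12.1 V.

V ≈ 12.1 V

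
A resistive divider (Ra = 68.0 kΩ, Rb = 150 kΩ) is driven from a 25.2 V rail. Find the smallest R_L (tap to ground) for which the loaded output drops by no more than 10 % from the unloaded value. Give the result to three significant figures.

R_L(min) ≈ 421 kΩ

Output resistance R_th = Ra‖Rb = (68.0 × 150)/218.0 = 46.79 kΩ.
The fractional drop is R_th/(R_th + R_L); requiring this ≤ 0.100 gives R_L ≥ R_th(1/0.100 − 1) = 46.79 × 9.000 = 421 kΩ.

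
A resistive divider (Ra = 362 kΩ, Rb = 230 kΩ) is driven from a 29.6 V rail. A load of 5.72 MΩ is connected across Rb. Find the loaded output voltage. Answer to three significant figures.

The load sits in parallel with Rb: Rb‖R_L = (230 × 5720) / (230 + 5720) = 221.1 kΩ.
V_out = 29.6 × 221.1 / (362 + 221.1) = 29.6 × 221.1/583.1 = 11.2 V.
(Unloaded it would have been 11.5 V.)

V_out ≈ 11.2 V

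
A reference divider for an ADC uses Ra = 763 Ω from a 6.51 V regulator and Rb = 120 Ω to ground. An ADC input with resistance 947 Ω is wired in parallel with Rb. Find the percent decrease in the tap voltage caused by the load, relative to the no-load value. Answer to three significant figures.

The divider's output (Thévenin) resistance is Ra‖Rb = 103.7 Ω.
Fractional drop under load = R_th/(R_th + R_L) = 103.7 / (103.7 + 947) = 0.09869.
So the output falls by 9.87 %.

9.87 %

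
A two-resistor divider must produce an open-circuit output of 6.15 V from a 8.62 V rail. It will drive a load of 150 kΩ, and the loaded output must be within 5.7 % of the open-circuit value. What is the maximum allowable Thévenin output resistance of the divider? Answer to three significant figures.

Loading drop = R_th/(R_th + R_L) ≤ 0.0570, so R_th ≤ R_L · ε/(1−ε) = 150 kΩ × 0.0570/0.9430 = 9.07 kΩ.
(Any R1, R2 with R2/(R1+R2) = 0.713 and R1‖R2 ≤ 9.07 kΩ will meet the spec.)

R_th ≤ 9.07 kΩ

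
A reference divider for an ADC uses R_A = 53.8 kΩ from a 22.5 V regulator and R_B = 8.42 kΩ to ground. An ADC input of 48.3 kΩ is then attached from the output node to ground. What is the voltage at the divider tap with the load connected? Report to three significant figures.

V_out ≈ 2.65 V

The load sits in parallel with R_B: R_B‖R_L = (8.42 × 48.3) / (8.42 + 48.3) = 7.170 kΩ.
V_out = 22.5 × 7.170 / (53.8 + 7.170) = 22.5 × 7.170/60.97 = 2.65 V.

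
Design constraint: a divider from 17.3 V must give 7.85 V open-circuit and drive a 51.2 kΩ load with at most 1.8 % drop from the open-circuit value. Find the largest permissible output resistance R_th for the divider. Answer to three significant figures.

Loading drop = R_th/(R_th + R_L) ≤ 0.0180, so R_th ≤ R_L · ε/(1−ε) = 51.2 kΩ × 0.0180/0.9820 = 938 Ω.
(Any R1, R2 with R2/(R1+R2) = 0.454 and R1‖R2 ≤ 938 Ω will meet the spec.)

R_th ≤ 938 Ω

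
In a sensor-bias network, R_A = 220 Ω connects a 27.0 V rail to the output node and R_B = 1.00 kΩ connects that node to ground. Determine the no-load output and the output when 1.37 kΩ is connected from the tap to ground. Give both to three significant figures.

Open-circuit: V = 27.0 × 1000/(220 + 1000) = 22.1 V.
With the load, R_B becomes R_B‖R_L = 578.1 Ω, so V = 27.0 × 578.1/798.1 = 19.6 V.

Unloaded: 22.1 V; loaded: 19.6 V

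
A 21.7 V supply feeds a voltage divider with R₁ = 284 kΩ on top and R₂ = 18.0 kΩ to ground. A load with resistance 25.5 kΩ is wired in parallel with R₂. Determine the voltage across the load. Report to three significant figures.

V_out ≈ 0.777 V

The load sits in parallel with R₂: R₂‖R_L = (18.0 × 25.5) / (18.0 + 25.5) = 10.55 kΩ.
V_out = 21.7 × 10.55 / (284 + 10.55) = 21.7 × 10.55/294.6 = 0.777 V.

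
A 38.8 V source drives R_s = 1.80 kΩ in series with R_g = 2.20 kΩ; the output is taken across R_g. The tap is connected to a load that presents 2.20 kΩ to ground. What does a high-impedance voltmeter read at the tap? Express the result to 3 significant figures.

The load sits in parallel with R_g: R_g‖R_L = (2.20 × 2.20) / (2.20 + 2.20) = 1.100 kΩ.
V_out = 38.8 × 1.100 / (1.80 + 1.100) = 38.8 × 1.100/2.900 = 14.7 V.

V_out ≈ 14.7 V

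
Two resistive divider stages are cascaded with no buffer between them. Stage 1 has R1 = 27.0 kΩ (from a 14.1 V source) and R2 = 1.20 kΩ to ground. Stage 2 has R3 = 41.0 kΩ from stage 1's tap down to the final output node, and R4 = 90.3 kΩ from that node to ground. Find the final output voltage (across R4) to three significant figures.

V_out ≈ 0.409 V

Stage 2 presents R3+R4 = 131.3 kΩ as a load on stage 1's tap.
Stage 1's lower leg becomes R2‖(R3+R4) = 1.189 kΩ, so V_mid = 14.1 × 1.189/28.19 = 0.5948 V.
Stage 2 is itself unloaded: V_out = V_mid × R4/(R3+R4) = 0.5948 × 90.3/131.3 = 0.409 V.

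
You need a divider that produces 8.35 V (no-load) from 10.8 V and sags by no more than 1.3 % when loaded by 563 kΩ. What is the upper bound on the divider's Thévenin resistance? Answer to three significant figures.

R_th ≤ 7.42 kΩ

Loading drop = R_th/(R_th + R_L) ≤ 0.0130, so R_th ≤ R_L · ε/(1−ε) = 563 kΩ × 0.0130/0.9870 = 7.42 kΩ.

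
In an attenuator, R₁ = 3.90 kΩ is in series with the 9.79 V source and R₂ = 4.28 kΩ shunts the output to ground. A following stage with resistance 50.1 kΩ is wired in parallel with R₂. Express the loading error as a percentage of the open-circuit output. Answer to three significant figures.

The divider's output (Thévenin) resistance is R₁‖R₂ = 2.041 kΩ.
Fractional drop under load = R_th/(R_th + R_L) = 2.041 / (2.041 + 50.1) = 0.03914.
So the output falls by 3.91 %.

3.91 %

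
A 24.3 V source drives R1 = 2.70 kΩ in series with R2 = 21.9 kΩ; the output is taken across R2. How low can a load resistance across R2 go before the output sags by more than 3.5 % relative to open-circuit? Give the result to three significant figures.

R_L(min) ≈ 66.3 kΩ

Output resistance R_th = R1‖R2 = (2.70 × 21.9)/24.60 = 2.404 kΩ.
The fractional drop is R_th/(R_th + R_L); requiring this ≤ 0.0350 gives R_L ≥ R_th(1/0.0350 − 1) = 2.404 × 27.57 = 66.3 kΩ.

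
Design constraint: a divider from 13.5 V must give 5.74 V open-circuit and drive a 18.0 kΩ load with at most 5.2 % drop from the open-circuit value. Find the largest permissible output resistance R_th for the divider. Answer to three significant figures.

Loading drop = R_th/(R_th + R_L) ≤ 0.0520, so R_th ≤ R_L · ε/(1−ε) = 18.0 kΩ × 0.0520/0.9480 = 987 Ω.
(Any R1, R2 with R2/(R1+R2) = 0.425 and R1‖R2 ≤ 987 Ω will meet the spec.)

R_th ≤ 987 Ω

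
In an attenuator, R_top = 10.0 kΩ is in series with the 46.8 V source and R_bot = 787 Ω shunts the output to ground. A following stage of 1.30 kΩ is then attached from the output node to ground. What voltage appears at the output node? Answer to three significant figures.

V_out ≈ 2.19 V

The load sits in parallel with R_bot: R_bot‖R_L = (787 × 1300) / (787 + 1300) = 490.2 Ω.
V_out = 46.8 × 490.2 / (10000 + 490.2) = 46.8 × 490.2/10490 = 2.19 V.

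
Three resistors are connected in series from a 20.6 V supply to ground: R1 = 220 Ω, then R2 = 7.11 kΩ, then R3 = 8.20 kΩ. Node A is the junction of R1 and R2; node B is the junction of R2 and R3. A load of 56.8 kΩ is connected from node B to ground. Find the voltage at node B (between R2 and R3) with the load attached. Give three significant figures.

At node B, R3 is in parallel with the load: R3‖R_L = 7166 Ω.
Below node A the resistance is R2 + (R3‖R_L) = 14280 Ω, so V_A = 20.6 × 14280/14500 = 20.29 V.
Then V_B = V_A × (R3‖R_L)/(R2 + R3‖R_L) = 20.29 × 7166/14280 = 10.2 V.

V ≈ 10.2 V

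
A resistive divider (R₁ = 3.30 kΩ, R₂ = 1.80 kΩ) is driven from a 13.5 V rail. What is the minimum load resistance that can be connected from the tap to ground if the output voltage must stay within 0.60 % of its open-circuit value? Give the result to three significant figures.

Output resistance R_th = R₁‖R₂ = (3.30 × 1.80)/5.100 = 1.165 kΩ.
The fractional drop is R_th/(R_th + R_L); requiring this ≤ 0.00600 gives R_L ≥ R_th(1/0.00600 − 1) = 1.165 × 165.7 = 193 kΩ.

R_L(min) ≈ 193 kΩ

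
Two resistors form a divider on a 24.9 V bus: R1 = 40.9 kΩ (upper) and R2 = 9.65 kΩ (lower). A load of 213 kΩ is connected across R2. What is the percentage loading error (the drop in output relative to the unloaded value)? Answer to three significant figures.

3.54 %

The divider's output (Thévenin) resistance is R1‖R2 = 7.808 kΩ.
Fractional drop under load = R_th/(R_th + R_L) = 7.808 / (7.808 + 213) = 0.03536.
So the output falls by 3.54 %.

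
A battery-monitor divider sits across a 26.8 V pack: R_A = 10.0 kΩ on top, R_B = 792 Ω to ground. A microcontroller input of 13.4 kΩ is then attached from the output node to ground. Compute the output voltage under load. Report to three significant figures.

The load sits in parallel with R_B: R_B‖R_L = (792 × 13400) / (792 + 13400) = 747.8 Ω.
V_out = 26.8 × 747.8 / (10000 + 747.8) = 26.8 × 747.8/10750 = 1.86 V.

V_out ≈ 1.86 V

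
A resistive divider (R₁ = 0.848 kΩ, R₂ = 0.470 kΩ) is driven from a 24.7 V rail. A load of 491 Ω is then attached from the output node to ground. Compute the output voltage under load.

The load sits in parallel with R₂: R₂‖R_L = (470 × 491) / (470 + 491) = 240.1 Ω.
V_out = 24.7 × 240.1 / (848 + 240.1) = 24.7 × 240.1/1088 = 5.45 V.

V_out ≈ 5.45 V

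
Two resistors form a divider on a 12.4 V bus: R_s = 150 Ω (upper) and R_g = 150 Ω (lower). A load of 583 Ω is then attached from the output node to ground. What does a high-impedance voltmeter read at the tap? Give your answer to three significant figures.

V_out ≈ 5.49 V

The load sits in parallel with R_g: R_g‖R_L = (150 × 583) / (150 + 583) = 119.3 Ω.
V_out = 12.4 × 119.3 / (150 + 119.3) = 12.4 × 119.3/269.3 = 5.49 V.
(Unloaded it would have been 6.20 V.)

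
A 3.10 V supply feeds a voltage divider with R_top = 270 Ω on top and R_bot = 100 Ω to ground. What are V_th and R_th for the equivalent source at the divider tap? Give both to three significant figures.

V_th = 0.838 V, R_th = 73.0 Ω

V_th is the open-circuit tap voltage: 3.10 × 100/(270 + 100) = 0.838 V.
With the supply zeroed, R_top and R_bot appear in parallel from the tap: R_th = R_top‖R_bot = (270 × 100)/370.0 = 73.0 Ω.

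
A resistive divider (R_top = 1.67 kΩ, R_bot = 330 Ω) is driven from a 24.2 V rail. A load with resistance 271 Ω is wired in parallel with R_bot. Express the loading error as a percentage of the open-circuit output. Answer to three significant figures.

Unloaded V = 24.2 × 330/2000 = 3.993 V.
Loaded: R_bot‖R_L = 148.8 Ω, giving V = 24.2 × 148.8/1819 = 1.980 V.
Drop = (3.993 − 1.980) / 3.993 = 50.4 %.

50.4 %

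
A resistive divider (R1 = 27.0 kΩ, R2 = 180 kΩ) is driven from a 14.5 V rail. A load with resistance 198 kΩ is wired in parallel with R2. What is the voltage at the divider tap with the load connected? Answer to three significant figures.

The load sits in parallel with R2: R2‖R_L = (180 × 198) / (180 + 198) = 94.29 kΩ.
V_out = 14.5 × 94.29 / (27.0 + 94.29) = 14.5 × 94.29/121.3 = 11.3 V.

V_out ≈ 11.3 V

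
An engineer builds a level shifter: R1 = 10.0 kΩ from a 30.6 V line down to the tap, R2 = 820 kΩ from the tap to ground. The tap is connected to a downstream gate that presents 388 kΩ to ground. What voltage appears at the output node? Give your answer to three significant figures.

The load sits in parallel with R2: R2‖R_L = (820 × 388) / (820 + 388) = 263.4 kΩ.
V_out = 30.6 × 263.4 / (10.0 + 263.4) = 30.6 × 263.4/273.4 = 29.5 V.
(Unloaded it would have been 30.2 V.)

V_out ≈ 29.5 V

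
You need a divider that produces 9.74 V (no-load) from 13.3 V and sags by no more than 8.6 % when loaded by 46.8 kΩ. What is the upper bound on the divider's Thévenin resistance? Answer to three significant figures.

R_th ≤ 4.40 kΩ

Loading drop = R_th/(R_th + R_L) ≤ 0.0860, so R_th ≤ R_L · ε/(1−ε) = 46.8 kΩ × 0.0860/0.9140 = 4.40 kΩ.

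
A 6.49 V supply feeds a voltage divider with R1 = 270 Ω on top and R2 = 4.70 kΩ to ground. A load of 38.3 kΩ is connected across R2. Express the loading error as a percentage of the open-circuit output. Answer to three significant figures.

The divider's output (Thévenin) resistance is R1‖R2 = 255.3 Ω.
Fractional drop under load = R_th/(R_th + R_L) = 255.3 / (255.3 + 38300) = 0.006622.
So the output falls by 0.662 %.

0.662 %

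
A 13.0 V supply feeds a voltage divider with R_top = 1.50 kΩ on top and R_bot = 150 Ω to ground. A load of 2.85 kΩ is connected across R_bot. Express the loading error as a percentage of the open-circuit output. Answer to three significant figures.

The divider's output (Thévenin) resistance is R_top‖R_bot = 136.4 Ω.
Fractional drop under load = R_th/(R_th + R_L) = 136.4 / (136.4 + 2850) = 0.04566.
So the output falls by 4.57 %.

4.57 %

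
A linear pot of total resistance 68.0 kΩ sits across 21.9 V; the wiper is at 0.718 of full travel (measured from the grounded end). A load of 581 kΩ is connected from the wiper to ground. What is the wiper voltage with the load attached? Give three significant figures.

V ≈ 15.4 V

The wiper splits the pot into (1−α)R = 19.18 kΩ above and αR = 48.82 kΩ below.
Lower section ‖ load = 45.04 kΩ.
V_wiper = 21.9 × 45.04/(19.18 + 45.04) = 15.4 V.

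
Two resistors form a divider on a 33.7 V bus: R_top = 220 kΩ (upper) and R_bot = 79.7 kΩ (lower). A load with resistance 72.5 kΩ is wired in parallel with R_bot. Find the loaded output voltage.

The load sits in parallel with R_bot: R_bot‖R_L = (79.7 × 72.5) / (79.7 + 72.5) = 37.96 kΩ.
V_out = 33.7 × 37.96 / (220 + 37.96) = 33.7 × 37.96/258.0 = 4.96 V.
(Unloaded it would have been 8.96 V.)

V_out ≈ 4.96 V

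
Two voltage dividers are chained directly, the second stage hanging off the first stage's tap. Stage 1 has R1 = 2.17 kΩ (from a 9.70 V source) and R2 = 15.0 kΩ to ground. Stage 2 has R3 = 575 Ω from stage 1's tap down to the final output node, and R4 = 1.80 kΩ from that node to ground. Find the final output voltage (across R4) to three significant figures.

V_out ≈ 3.57 V

Stage 2 presents R3+R4 = 2375 Ω as a load on stage 1's tap.
Stage 1's lower leg becomes R2‖(R3+R4) = 2050 Ω, so V_mid = 9.70 × 2050/4220 = 4.713 V.
Stage 2 is itself unloaded: V_out = V_mid × R4/(R3+R4) = 4.713 × 1800/2375 = 3.57 V.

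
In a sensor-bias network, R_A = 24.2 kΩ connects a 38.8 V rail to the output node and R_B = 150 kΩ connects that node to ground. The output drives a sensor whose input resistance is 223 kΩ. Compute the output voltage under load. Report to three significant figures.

V_out ≈ 30.6 V

The load sits in parallel with R_B: R_B‖R_L = (150 × 223) / (150 + 223) = 89.68 kΩ.
V_out = 38.8 × 89.68 / (24.2 + 89.68) = 38.8 × 89.68/113.9 = 30.6 V.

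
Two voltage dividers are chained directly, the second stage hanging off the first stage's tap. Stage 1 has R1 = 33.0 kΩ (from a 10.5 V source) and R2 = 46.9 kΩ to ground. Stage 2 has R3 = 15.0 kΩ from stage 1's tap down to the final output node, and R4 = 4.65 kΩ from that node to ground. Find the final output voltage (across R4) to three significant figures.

Stage 2 presents R3+R4 = 19.65 kΩ as a load on stage 1's tap.
Stage 1's lower leg becomes R2‖(R3+R4) = 13.85 kΩ, so V_mid = 10.5 × 13.85/46.85 = 3.104 V.
Stage 2 is itself unloaded: V_out = V_mid × R4/(R3+R4) = 3.104 × 4.65/19.65 = 0.734 V.

V_out ≈ 0.734 V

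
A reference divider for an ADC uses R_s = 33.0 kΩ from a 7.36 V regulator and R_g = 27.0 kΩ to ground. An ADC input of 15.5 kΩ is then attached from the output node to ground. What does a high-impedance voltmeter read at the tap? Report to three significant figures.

V_out ≈ 1.69 V

The load sits in parallel with R_g: R_g‖R_L = (27.0 × 15.5) / (27.0 + 15.5) = 9.847 kΩ.
V_out = 7.36 × 9.847 / (33.0 + 9.847) = 7.36 × 9.847/42.85 = 1.69 V.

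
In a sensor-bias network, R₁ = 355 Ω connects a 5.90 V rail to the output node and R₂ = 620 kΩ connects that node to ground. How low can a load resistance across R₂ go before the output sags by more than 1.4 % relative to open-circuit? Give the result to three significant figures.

R_L(min) ≈ 25.0 kΩ

Output resistance R_th = R₁‖R₂ = (355 × 620000)/620400 = 354.8 Ω.
The fractional drop is R_th/(R_th + R_L); requiring this ≤ 0.0140 gives R_L ≥ R_th(1/0.0140 − 1) = 354.8 × 70.43 = 25.0 kΩ.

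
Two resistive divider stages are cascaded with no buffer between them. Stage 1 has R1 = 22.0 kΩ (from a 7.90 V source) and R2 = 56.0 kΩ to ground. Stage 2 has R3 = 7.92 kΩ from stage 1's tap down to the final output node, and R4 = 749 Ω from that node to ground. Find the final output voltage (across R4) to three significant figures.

V_out ≈ 0.174 V

Stage 2 presents R3+R4 = 8669 Ω as a load on stage 1's tap.
Stage 1's lower leg becomes R2‖(R3+R4) = 7507 Ω, so V_mid = 7.90 × 7507/29510 = 2.010 V.
Stage 2 is itself unloaded: V_out = V_mid × R4/(R3+R4) = 2.010 × 749/8669 = 0.174 V.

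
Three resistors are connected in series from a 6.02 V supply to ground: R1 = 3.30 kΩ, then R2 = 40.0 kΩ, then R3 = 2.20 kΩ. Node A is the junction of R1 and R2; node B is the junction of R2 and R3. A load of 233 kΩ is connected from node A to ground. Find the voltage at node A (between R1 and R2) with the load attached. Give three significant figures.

Below node A the series string R2+R3 = 42.20 kΩ sits in parallel with the 233 kΩ load: 35.73 kΩ.
V_A = 6.02 × 35.73/(3.30 + 35.73) = 5.51 V.

V ≈ 5.51 V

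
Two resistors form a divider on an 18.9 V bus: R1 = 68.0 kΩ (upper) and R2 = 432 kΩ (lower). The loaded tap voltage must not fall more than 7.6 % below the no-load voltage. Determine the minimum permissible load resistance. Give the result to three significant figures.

Output resistance R_th = R1‖R2 = (68.0 × 432)/500.0 = 58.75 kΩ.
The fractional drop is R_th/(R_th + R_L); requiring this ≤ 0.0760 gives R_L ≥ R_th(1/0.0760 − 1) = 58.75 × 12.16 = 714 kΩ.

R_L(min) ≈ 714 kΩ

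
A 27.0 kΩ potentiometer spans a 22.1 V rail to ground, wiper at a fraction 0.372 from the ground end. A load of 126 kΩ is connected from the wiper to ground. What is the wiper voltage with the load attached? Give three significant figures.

The wiper splits the pot into (1−α)R = 16.96 kΩ above and αR = 10.04 kΩ below.
Lower section ‖ load = 9.302 kΩ.
V_wiper = 22.1 × 9.302/(16.96 + 9.302) = 7.83 V.

V ≈ 7.83 V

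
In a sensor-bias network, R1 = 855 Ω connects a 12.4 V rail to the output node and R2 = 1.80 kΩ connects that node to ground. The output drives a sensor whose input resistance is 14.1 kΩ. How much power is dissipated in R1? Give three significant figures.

P ≈ 21.9 mW

Total resistance from the source is R1 + (R2‖R_L) = 2451 Ω, so I = 12.4/2451 Ω = 5.059 mA.
P = I²·R1 = (5.059 mA)² × 855 Ω = 21.9 mW.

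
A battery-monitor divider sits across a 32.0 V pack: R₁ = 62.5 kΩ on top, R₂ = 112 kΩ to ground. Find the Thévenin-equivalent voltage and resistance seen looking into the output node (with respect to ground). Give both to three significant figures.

V_th is the open-circuit tap voltage: 32.0 × 112/(62.5 + 112) = 20.5 V.
With the supply zeroed, R₁ and R₂ appear in parallel from the tap: R_th = R₁‖R₂ = (62.5 × 112)/174.5 = 40.1 kΩ.

V_th = 20.5 V, R_th = 40.1 kΩ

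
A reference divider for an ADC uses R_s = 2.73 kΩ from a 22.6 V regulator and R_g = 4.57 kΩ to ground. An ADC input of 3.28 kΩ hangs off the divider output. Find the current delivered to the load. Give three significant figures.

I_L ≈ 2.84 mA

R_g‖R_L = 1.910 kΩ; V_out = 22.6 × 1.910/4.640 = 9.302 V.
I_L = V_out / R_L = 9.302 / 3.28 kΩ = 2.84 mA.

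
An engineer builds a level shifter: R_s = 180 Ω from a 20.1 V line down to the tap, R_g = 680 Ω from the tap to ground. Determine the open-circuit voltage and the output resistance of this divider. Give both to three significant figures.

V_th = 15.9 V, R_th = 142 Ω

V_th is the open-circuit tap voltage: 20.1 × 680/(180 + 680) = 15.9 V.
With the supply zeroed, R_s and R_g appear in parallel from the tap: R_th = R_s‖R_g = (180 × 680)/860.0 = 142 Ω.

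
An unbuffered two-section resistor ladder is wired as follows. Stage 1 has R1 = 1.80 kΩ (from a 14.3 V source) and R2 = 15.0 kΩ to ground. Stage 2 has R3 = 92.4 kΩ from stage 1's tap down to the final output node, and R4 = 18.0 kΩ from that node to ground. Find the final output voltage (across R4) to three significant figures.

Stage 2 presents R3+R4 = 110.4 kΩ as a load on stage 1's tap.
Stage 1's lower leg becomes R2‖(R3+R4) = 13.21 kΩ, so V_mid = 14.3 × 13.21/15.01 = 12.58 V.
Stage 2 is itself unloaded: V_out = V_mid × R4/(R3+R4) = 12.58 × 18.0/110.4 = 2.05 V.

V_out ≈ 2.05 V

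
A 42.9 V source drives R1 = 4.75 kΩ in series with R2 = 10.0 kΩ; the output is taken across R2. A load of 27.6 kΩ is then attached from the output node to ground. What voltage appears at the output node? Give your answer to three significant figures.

V_out ≈ 26.0 V

The load sits in parallel with R2: R2‖R_L = (10.0 × 27.6) / (10.0 + 27.6) = 7.340 kΩ.
V_out = 42.9 × 7.340 / (4.75 + 7.340) = 42.9 × 7.340/12.09 = 26.0 V.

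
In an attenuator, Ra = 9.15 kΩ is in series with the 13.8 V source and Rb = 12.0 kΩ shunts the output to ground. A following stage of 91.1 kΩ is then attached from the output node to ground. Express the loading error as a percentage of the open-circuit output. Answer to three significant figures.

The divider's output (Thévenin) resistance is Ra‖Rb = 5.191 kΩ.
Fractional drop under load = R_th/(R_th + R_L) = 5.191 / (5.191 + 91.1) = 0.05391.
So the output falls by 5.39 %.

5.39 %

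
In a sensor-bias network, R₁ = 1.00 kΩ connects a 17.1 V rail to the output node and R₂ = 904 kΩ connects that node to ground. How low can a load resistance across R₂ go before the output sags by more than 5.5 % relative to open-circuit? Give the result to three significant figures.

Output resistance R_th = R₁‖R₂ = (1000 × 904000)/905000 = 998.9 Ω.
The fractional drop is R_th/(R_th + R_L); requiring this ≤ 0.0550 gives R_L ≥ R_th(1/0.0550 − 1) = 998.9 × 17.18 = 17.2 kΩ.

R_L(min) ≈ 17.2 kΩ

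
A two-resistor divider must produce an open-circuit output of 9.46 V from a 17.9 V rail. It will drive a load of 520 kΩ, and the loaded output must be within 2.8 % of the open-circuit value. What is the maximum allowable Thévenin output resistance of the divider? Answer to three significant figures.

R_th ≤ 15.0 kΩ

Loading drop = R_th/(R_th + R_L) ≤ 0.0280, so R_th ≤ R_L · ε/(1−ε) = 520 kΩ × 0.0280/0.9720 = 15.0 kΩ.
(Any R1, R2 with R2/(R1+R2) = 0.528 and R1‖R2 ≤ 15.0 kΩ will meet the spec.)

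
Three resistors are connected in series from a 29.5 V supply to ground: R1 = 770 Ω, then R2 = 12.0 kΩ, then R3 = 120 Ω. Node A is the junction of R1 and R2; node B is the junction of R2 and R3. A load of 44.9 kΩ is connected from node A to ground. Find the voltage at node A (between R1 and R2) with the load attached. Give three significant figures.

V ≈ 27.3 V

Below node A the series string R2+R3 = 12120 Ω sits in parallel with the 44900 Ω load: 9544 Ω.
V_A = 29.5 × 9544/(770 + 9544) = 27.3 V.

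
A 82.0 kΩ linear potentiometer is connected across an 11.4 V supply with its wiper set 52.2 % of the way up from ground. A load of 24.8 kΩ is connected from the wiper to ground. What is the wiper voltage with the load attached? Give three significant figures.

The wiper splits the pot into (1−α)R = 39.20 kΩ above and αR = 42.80 kΩ below.
Lower section ‖ load = 15.70 kΩ.
V_wiper = 11.4 × 15.70/(39.20 + 15.70) = 3.26 V.

V ≈ 3.26 V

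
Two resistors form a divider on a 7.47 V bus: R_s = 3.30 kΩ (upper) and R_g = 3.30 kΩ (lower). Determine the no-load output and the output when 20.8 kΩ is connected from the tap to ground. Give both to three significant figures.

Open-circuit: V = 7.47 × 3.30/(3.30 + 3.30) = 3.73 V.
With the load, R_g becomes R_g‖R_L = 2.848 kΩ, so V = 7.47 × 2.848/6.148 = 3.46 V.

Unloaded: 3.73 V; loaded: 3.46 V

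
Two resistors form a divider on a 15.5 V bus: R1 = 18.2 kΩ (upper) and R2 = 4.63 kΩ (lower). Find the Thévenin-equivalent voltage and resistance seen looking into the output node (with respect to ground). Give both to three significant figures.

V_th = 3.14 V, R_th = 3.69 kΩ

V_th is the open-circuit tap voltage: 15.5 × 4.63/(18.2 + 4.63) = 3.14 V.
With the supply zeroed, R1 and R2 appear in parallel from the tap: R_th = R1‖R2 = (18.2 × 4.63)/22.83 = 3.69 kΩ.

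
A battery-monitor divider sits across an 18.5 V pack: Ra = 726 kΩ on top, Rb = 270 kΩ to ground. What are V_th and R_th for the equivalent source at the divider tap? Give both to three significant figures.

V_th is the open-circuit tap voltage: 18.5 × 270/(726 + 270) = 5.02 V.
With the supply zeroed, Ra and Rb appear in parallel from the tap: R_th = Ra‖Rb = (726 × 270)/996.0 = 197 kΩ.

V_th = 5.02 V, R_th = 197 kΩ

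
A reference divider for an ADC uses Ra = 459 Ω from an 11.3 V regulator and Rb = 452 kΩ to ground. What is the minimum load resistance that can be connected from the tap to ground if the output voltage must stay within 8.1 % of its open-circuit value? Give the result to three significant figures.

Output resistance R_th = Ra‖Rb = (459 × 452000)/452500 = 458.5 Ω.
The fractional drop is R_th/(R_th + R_L); requiring this ≤ 0.0810 gives R_L ≥ R_th(1/0.0810 − 1) = 458.5 × 11.35 = 5.20 kΩ.

R_L(min) ≈ 5.20 kΩ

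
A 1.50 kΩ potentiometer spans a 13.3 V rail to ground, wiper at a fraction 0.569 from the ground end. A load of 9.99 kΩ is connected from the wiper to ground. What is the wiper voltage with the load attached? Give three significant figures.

The wiper splits the pot into (1−α)R = 646.5 Ω above and αR = 853.5 Ω below.
Lower section ‖ load = 786.3 Ω.
V_wiper = 13.3 × 786.3/(646.5 + 786.3) = 7.30 V.

V ≈ 7.30 V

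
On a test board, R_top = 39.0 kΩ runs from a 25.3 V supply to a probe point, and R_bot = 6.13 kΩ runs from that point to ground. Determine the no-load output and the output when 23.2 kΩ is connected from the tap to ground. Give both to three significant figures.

Open-circuit: V = 25.3 × 6.13/(39.0 + 6.13) = 3.44 V.
With the load, R_bot becomes R_bot‖R_L = 4.849 kΩ, so V = 25.3 × 4.849/43.85 = 2.80 V.

Unloaded: 3.44 V; loaded: 2.80 V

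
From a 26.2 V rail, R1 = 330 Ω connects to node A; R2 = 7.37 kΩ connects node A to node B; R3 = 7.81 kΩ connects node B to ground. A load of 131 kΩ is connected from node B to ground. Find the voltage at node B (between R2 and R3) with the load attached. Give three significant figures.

V ≈ 12.8 V

At node B, R3 is in parallel with the load: R3‖R_L = 7371 Ω.
Below node A the resistance is R2 + (R3‖R_L) = 14740 Ω, so V_A = 26.2 × 14740/15070 = 25.63 V.
Then V_B = V_A × (R3‖R_L)/(R2 + R3‖R_L) = 25.63 × 7371/14740 = 12.8 V.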